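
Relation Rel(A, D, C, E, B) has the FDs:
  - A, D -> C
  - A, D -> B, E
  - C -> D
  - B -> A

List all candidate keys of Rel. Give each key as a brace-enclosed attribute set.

{A, C}, {A, D}, {B, C}, {B, D}

{A, C}⁺ = {A, B, C, D, E} — all of the relation — so {A, C} is a candidate key.
{A, D}⁺ = {A, B, C, D, E} — all of the relation — so {A, D} is a candidate key.
{B, C}⁺ = {A, B, C, D, E} — all of the relation — so {B, C} is a candidate key.
{B, D}⁺ = {A, B, C, D, E} — all of the relation — so {B, D} is a candidate key.
No proper subset of any of these is a key, and no other minimal superkey exists.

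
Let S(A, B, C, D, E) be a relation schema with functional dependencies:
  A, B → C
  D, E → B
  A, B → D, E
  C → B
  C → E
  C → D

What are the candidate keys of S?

{A, B}, {A, C}, {A, D, E}

Attributes never on any right-hand side: {A} — every candidate key must contain it.
Closure of {A, B} is {A, B, C, D, E}, the whole schema; {A, B} is a candidate key.
Closure of {A, C} is {A, B, C, D, E}, the whole schema; {A, C} is a candidate key.
Closure of {A, D, E} is {A, B, C, D, E}, the whole schema; {A, D, E} is a candidate key.
No proper subset of any of these is a key, and no other minimal superkey exists.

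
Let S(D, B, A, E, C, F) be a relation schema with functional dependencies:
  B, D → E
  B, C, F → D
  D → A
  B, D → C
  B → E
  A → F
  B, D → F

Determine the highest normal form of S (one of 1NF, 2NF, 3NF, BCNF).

Candidate keys: {A, B, C}, {B, C, F}, {B, D}. Prime attributes: {A, B, C, D, F}.
D → A breaks BCNF: {D}⁺ = {A, D, F}, so {D} is not a superkey.
B → E determines the non-prime attribute {E} from a non-superkey — 3NF is violated.
{B} is a proper subset of the key {B, D}, and {B}⁺ contains the non-prime attribute {E} — a partial dependency, so 2NF is violated.

1NF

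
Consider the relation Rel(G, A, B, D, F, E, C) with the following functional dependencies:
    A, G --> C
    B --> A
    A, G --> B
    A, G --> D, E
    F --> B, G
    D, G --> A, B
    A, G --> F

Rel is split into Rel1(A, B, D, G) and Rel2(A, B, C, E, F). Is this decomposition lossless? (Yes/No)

The shared attributes are {A, B} and {A, B}⁺ = {A, B}.
The closure covers neither Rel1 nor Rel2 entirely; the join is not lossless.

No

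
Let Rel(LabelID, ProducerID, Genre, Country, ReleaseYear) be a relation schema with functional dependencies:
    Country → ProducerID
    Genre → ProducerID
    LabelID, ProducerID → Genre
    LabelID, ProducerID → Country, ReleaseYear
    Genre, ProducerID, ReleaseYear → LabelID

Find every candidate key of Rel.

{Country, LabelID}, {Genre, LabelID}, {Genre, ReleaseYear}, {LabelID, ProducerID}

{Country, LabelID}⁺ = {Country, Genre, LabelID, ProducerID, ReleaseYear}, which is every attribute, so {Country, LabelID} is a candidate key.
{Genre, LabelID}⁺ = {Country, Genre, LabelID, ProducerID, ReleaseYear}, which is every attribute, so {Genre, LabelID} is a candidate key.
{Genre, ReleaseYear}⁺ = {Country, Genre, LabelID, ProducerID, ReleaseYear}, which is every attribute, so {Genre, ReleaseYear} is a candidate key.
{LabelID, ProducerID}⁺ = {Country, Genre, LabelID, ProducerID, ReleaseYear}, which is every attribute, so {LabelID, ProducerID} is a candidate key.
Any other superkey properly contains one of these, so there are no further candidate keys.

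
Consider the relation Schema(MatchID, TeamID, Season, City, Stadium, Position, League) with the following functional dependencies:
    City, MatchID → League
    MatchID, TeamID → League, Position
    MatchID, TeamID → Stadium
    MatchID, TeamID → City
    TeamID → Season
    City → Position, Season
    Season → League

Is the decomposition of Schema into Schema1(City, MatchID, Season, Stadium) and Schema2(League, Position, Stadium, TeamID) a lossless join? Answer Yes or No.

No

The shared attributes are {Stadium} and {Stadium}⁺ = {Stadium}.
Schema1 ⊄ {Stadium} and Schema2 ⊄ {Stadium}, so the split is lossy.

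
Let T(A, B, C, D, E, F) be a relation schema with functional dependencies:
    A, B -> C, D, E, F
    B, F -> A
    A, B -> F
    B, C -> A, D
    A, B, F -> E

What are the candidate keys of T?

{B} never appears on the right of any FD, so every key must include it.
Closure of {A, B} is {A, B, C, D, E, F}, the whole schema; {A, B} is a candidate key.
Closure of {B, C} is {A, B, C, D, E, F}, the whole schema; {B, C} is a candidate key.
Closure of {B, F} is {A, B, C, D, E, F}, the whole schema; {B, F} is a candidate key.
These are minimal and exhaustive — every other superkey contains one of them.

{A, B}, {B, C}, {B, F}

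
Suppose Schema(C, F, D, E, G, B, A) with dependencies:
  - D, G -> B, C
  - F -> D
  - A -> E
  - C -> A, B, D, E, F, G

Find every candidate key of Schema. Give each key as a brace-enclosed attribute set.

{C}, {D, G}, {F, G}

Closure of {C} is {A, B, C, D, E, F, G}, the whole schema; {C} is a candidate key.
Closure of {D, G} is {A, B, C, D, E, F, G}, the whole schema; {D, G} is a candidate key.
Closure of {F, G} is {A, B, C, D, E, F, G}, the whole schema; {F, G} is a candidate key.
These are minimal and exhaustive — every other superkey contains one of them.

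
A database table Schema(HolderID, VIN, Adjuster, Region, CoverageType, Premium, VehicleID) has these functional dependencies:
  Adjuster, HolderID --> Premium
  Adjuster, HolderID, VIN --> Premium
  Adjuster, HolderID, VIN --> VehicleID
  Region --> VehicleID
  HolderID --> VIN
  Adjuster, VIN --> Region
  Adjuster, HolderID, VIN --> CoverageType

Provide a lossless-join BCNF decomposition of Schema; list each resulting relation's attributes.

Candidate key of the original relation: {Adjuster, HolderID}.
In {Adjuster, CoverageType, HolderID, Premium, Region, VIN, VehicleID}, {Region} is not a superkey ({Region}⁺ restricted to this set is {Region, VehicleID}), so split on Region --> VehicleID into {Region, VehicleID} and {Adjuster, CoverageType, HolderID, Premium, Region, VIN}.
{Region, VehicleID} is in BCNF.
In {Adjuster, CoverageType, HolderID, Premium, Region, VIN}, {HolderID} is not a superkey ({HolderID}⁺ restricted to this set is {HolderID, VIN}), so split on HolderID --> VIN into {HolderID, VIN} and {Adjuster, CoverageType, HolderID, Premium, Region}.
{HolderID, VIN} is in BCNF.
{Adjuster, CoverageType, HolderID, Premium, Region} is in BCNF.

{Adjuster, CoverageType, HolderID, Premium, Region}; {HolderID, VIN}; {Region, VehicleID}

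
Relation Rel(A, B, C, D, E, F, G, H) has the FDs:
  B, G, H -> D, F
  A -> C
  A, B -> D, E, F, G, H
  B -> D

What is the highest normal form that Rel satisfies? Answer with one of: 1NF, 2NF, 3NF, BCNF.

1NF

Candidate key: {A, B}. Prime attributes: {A, B}.
B, G, H -> D, F: {B, G, H}⁺ = {B, D, F, G, H}, which is not all of the attributes, so the left side is not a superkey — BCNF is violated.
Because {D, F} are non-prime and the left side of B, G, H -> D, F is not a superkey, the relation is not in 3NF.
Since {A} ⊂ {A, B} and {A}⁺ ⊇ {C} with {C} non-prime, there is a partial dependency; 2NF fails.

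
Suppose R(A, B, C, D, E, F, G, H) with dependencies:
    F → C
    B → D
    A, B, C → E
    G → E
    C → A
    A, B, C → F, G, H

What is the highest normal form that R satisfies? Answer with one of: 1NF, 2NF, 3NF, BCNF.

1NF

Candidate keys: {B, C}, {B, F}. Prime attributes: {B, C, F}.
For F → C we have {F}⁺ = {A, C, F}; {F} is not a superkey, so BCNF fails.
B → D has non-prime {D} on the right and a non-superkey on the left, so 3NF fails.
The proper key subset {B} of {B, C} determines non-prime {D}, so the relation is not even in 2NF.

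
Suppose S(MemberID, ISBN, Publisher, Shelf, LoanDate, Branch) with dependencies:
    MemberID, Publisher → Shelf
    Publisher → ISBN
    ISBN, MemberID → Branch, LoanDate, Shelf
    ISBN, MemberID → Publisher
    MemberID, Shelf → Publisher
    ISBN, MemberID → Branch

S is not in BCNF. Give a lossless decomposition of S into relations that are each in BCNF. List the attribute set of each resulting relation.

{Branch, LoanDate, MemberID, Publisher, Shelf}; {ISBN, Publisher}

Candidate keys of the original relation: {ISBN, MemberID}, {MemberID, Publisher}, {MemberID, Shelf}.
Within {Branch, ISBN, LoanDate, MemberID, Publisher, Shelf}: {Publisher}⁺ ∩ {Branch, ISBN, LoanDate, MemberID, Publisher, Shelf} = {ISBN, Publisher}, not the whole set, so Publisher → ISBN violates BCNF; decompose into {ISBN, Publisher} and {Branch, LoanDate, MemberID, Publisher, Shelf}.
{ISBN, Publisher} is in BCNF.
{Branch, LoanDate, MemberID, Publisher, Shelf} is in BCNF.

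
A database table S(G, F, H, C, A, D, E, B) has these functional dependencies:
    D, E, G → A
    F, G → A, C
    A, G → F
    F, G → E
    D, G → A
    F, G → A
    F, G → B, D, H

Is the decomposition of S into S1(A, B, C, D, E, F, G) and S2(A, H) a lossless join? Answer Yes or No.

No

Common attributes: {A}; their closure is {A}.
S1 ⊄ {A} and S2 ⊄ {A}, so the split is lossy.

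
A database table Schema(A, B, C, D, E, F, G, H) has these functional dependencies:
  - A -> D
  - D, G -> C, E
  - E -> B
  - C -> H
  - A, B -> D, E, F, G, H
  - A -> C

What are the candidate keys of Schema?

{A, B}, {A, E}, {A, G}

Attributes never on any right-hand side: {A} — every candidate key must contain it.
{A, B}⁺ = {A, B, C, D, E, F, G, H}, which is every attribute, so {A, B} is a candidate key.
{A, E}⁺ = {A, B, C, D, E, F, G, H}, which is every attribute, so {A, E} is a candidate key.
{A, G}⁺ = {A, B, C, D, E, F, G, H}, which is every attribute, so {A, G} is a candidate key.
These are minimal and exhaustive — every other superkey contains one of them.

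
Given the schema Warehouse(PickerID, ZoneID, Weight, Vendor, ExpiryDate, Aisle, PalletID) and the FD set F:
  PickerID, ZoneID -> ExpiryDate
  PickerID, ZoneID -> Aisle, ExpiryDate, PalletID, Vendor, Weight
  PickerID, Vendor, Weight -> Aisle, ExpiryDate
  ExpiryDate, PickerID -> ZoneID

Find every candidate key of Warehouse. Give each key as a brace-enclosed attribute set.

{ExpiryDate, PickerID}, {PickerID, Vendor, Weight}, {PickerID, ZoneID}

No FD produces {PickerID}, so it must be in every candidate key.
Closure of {ExpiryDate, PickerID} is {Aisle, ExpiryDate, PalletID, PickerID, Vendor, Weight, ZoneID}, the whole schema; {ExpiryDate, PickerID} is a candidate key.
Closure of {PickerID, ZoneID} is {Aisle, ExpiryDate, PalletID, PickerID, Vendor, Weight, ZoneID}, the whole schema; {PickerID, ZoneID} is a candidate key.
Closure of {PickerID, Vendor, Weight} is {Aisle, ExpiryDate, PalletID, PickerID, Vendor, Weight, ZoneID}, the whole schema; {PickerID, Vendor, Weight} is a candidate key.
Any other superkey properly contains one of these, so there are no further candidate keys.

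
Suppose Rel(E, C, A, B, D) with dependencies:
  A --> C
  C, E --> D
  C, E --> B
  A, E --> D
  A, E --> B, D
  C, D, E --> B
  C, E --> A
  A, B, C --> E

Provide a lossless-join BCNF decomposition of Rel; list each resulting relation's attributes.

{A, B, D, E}; {A, C}

Candidate keys of the original relation: {A, B}, {A, E}, {C, E}.
In {A, B, C, D, E}, {A} is not a superkey ({A}⁺ restricted to this set is {A, C}), so split on A --> C into {A, C} and {A, B, D, E}.
{A, C} is in BCNF.
{A, B, D, E} is in BCNF.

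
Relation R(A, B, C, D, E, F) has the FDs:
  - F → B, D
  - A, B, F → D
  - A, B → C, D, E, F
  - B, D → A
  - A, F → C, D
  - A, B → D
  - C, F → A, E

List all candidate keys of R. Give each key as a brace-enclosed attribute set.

{F}⁺ = {A, B, C, D, E, F} — all of the relation — so {F} is a candidate key.
{A, B}⁺ = {A, B, C, D, E, F} — all of the relation — so {A, B} is a candidate key.
{B, D}⁺ = {A, B, C, D, E, F} — all of the relation — so {B, D} is a candidate key.
These are minimal and exhaustive — every other superkey contains one of them.

{A, B}, {B, D}, {F}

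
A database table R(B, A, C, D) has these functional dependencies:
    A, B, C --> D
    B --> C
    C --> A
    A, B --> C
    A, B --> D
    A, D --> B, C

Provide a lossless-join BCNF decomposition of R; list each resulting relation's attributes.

Candidate keys of the original relation: {A, D}, {B}, {C, D}.
In {A, B, C, D}, {C} is not a superkey ({C}⁺ restricted to this set is {A, C}), so split on C --> A into {A, C} and {B, C, D}.
{A, C} is in BCNF.
{B, C, D} is in BCNF.

{A, C}; {B, C, D}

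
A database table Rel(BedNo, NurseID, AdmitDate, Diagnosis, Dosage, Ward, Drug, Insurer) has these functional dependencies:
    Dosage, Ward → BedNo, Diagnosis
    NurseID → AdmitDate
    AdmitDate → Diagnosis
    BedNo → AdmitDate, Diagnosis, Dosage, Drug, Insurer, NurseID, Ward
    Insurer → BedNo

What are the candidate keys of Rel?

{BedNo}, {Dosage, Ward}, {Insurer}

Closure of {BedNo} is {AdmitDate, BedNo, Diagnosis, Dosage, Drug, Insurer, NurseID, Ward}, the whole schema; {BedNo} is a candidate key.
Closure of {Insurer} is {AdmitDate, BedNo, Diagnosis, Dosage, Drug, Insurer, NurseID, Ward}, the whole schema; {Insurer} is a candidate key.
Closure of {Dosage, Ward} is {AdmitDate, BedNo, Diagnosis, Dosage, Drug, Insurer, NurseID, Ward}, the whole schema; {Dosage, Ward} is a candidate key.
No proper subset of any of these is a key, and no other minimal superkey exists.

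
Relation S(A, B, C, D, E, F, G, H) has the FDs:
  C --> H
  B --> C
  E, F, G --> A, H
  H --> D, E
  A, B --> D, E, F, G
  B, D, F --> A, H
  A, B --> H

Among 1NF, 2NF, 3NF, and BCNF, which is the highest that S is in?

Candidate keys: {A, B}, {B, F}. Prime attributes: {A, B, F}.
C --> H breaks BCNF: {C}⁺ = {C, D, E, H}, so {C} is not a superkey.
Because {H} is non-prime and the left side of C --> H is not a superkey, the relation is not in 3NF.
Since {B} ⊂ {A, B} and {B}⁺ ⊇ {C, D, E, H} with {C, D, E, H} non-prime, there is a partial dependency; 2NF fails.

1NF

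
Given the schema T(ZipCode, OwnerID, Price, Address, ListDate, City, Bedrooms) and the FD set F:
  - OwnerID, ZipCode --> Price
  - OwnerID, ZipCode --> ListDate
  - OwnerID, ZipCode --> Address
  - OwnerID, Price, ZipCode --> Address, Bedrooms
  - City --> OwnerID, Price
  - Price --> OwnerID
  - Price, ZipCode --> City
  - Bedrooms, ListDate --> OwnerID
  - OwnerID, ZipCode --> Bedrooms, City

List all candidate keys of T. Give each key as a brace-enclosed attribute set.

No FD produces {ZipCode}, so it must be in every candidate key.
{City, ZipCode}⁺ = {Address, Bedrooms, City, ListDate, OwnerID, Price, ZipCode} — all of the relation — so {City, ZipCode} is a candidate key.
{OwnerID, ZipCode}⁺ = {Address, Bedrooms, City, ListDate, OwnerID, Price, ZipCode} — all of the relation — so {OwnerID, ZipCode} is a candidate key.
{Price, ZipCode}⁺ = {Address, Bedrooms, City, ListDate, OwnerID, Price, ZipCode} — all of the relation — so {Price, ZipCode} is a candidate key.
{Bedrooms, ListDate, ZipCode}⁺ = {Address, Bedrooms, City, ListDate, OwnerID, Price, ZipCode} — all of the relation — so {Bedrooms, ListDate, ZipCode} is a candidate key.
These are minimal and exhaustive — every other superkey contains one of them.

{Bedrooms, ListDate, ZipCode}, {City, ZipCode}, {OwnerID, ZipCode}, {Price, ZipCode}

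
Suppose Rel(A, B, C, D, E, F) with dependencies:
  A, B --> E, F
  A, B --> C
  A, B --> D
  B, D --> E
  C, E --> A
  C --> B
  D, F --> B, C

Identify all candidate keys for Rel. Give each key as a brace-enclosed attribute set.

{A, B}⁺ = {A, B, C, D, E, F} — all of the relation — so {A, B} is a candidate key.
{A, C}⁺ = {A, B, C, D, E, F} — all of the relation — so {A, C} is a candidate key.
{C, D}⁺ = {A, B, C, D, E, F} — all of the relation — so {C, D} is a candidate key.
{C, E}⁺ = {A, B, C, D, E, F} — all of the relation — so {C, E} is a candidate key.
{D, F}⁺ = {A, B, C, D, E, F} — all of the relation — so {D, F} is a candidate key.
No proper subset of any of these is a key, and no other minimal superkey exists.

{A, B}, {A, C}, {C, D}, {C, E}, {D, F}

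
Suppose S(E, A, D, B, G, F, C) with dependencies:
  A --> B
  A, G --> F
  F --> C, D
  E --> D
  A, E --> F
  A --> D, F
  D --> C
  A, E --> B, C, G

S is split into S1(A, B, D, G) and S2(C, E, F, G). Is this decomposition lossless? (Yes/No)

The shared attributes are {G} and {G}⁺ = {G}.
Neither S1 nor S2 is contained in that closure, so the decomposition is lossy.

No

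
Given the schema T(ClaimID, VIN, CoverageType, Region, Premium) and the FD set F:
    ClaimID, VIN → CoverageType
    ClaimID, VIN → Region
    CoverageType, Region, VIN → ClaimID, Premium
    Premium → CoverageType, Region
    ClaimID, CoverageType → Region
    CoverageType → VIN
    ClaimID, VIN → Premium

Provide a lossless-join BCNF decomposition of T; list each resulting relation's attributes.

Candidate keys of the original relation: {ClaimID, CoverageType}, {ClaimID, VIN}, {CoverageType, Region}, {Premium}.
Within {ClaimID, CoverageType, Premium, Region, VIN}: {CoverageType}⁺ ∩ {ClaimID, CoverageType, Premium, Region, VIN} = {CoverageType, VIN}, not the whole set, so CoverageType → VIN violates BCNF; decompose into {CoverageType, VIN} and {ClaimID, CoverageType, Premium, Region}.
{CoverageType, VIN} is in BCNF.
{ClaimID, CoverageType, Premium, Region} is in BCNF.

{ClaimID, CoverageType, Premium, Region}; {CoverageType, VIN}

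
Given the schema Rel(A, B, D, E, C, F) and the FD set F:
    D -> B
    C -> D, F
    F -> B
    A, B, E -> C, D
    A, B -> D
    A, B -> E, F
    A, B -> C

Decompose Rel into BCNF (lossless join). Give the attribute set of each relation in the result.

{A, C, E}; {B, D}; {C, D, F}

Candidate keys of the original relation: {A, B}, {A, C}, {A, D}, {A, F}.
{A, B, C, D, E, F}: {D} determines {B, D} here but is not a superkey — split on D -> B, giving {B, D} and {A, C, D, E, F}.
{B, D} is in BCNF.
{A, C, D, E, F}: {C} determines {C, D, F} here but is not a superkey — split on C -> D, F, giving {C, D, F} and {A, C, E}.
{C, D, F} is in BCNF.
{A, C, E} is in BCNF.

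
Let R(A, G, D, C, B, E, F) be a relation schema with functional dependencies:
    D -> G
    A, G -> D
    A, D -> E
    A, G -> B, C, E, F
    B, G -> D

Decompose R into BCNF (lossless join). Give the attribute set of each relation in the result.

{A, B, C, D, E, F}; {D, G}

Candidate keys of the original relation: {A, D}, {A, G}.
Within {A, B, C, D, E, F, G}: {D}⁺ ∩ {A, B, C, D, E, F, G} = {D, G}, not the whole set, so D -> G violates BCNF; decompose into {D, G} and {A, B, C, D, E, F}.
{D, G} has no BCNF violation.
{A, B, C, D, E, F} has no BCNF violation.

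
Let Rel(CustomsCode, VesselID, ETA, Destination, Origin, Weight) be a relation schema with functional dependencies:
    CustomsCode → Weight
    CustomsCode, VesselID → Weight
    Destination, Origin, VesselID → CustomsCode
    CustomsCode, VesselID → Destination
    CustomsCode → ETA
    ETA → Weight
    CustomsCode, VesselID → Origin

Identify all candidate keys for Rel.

{VesselID} never appears on the right of any FD, so every key must include it.
{CustomsCode, VesselID}⁺ = {CustomsCode, Destination, ETA, Origin, VesselID, Weight} — all of the relation — so {CustomsCode, VesselID} is a candidate key.
{Destination, Origin, VesselID}⁺ = {CustomsCode, Destination, ETA, Origin, VesselID, Weight} — all of the relation — so {Destination, Origin, VesselID} is a candidate key.
Any other superkey properly contains one of these, so there are no further candidate keys.

{CustomsCode, VesselID}, {Destination, Origin, VesselID}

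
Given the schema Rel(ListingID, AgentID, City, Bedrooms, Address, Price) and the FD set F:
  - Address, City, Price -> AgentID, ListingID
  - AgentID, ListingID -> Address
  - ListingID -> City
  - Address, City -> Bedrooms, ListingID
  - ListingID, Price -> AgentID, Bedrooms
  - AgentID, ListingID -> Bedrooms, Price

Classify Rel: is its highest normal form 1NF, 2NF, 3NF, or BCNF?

Candidate keys: {Address, AgentID, City}, {Address, City, Price}, {AgentID, ListingID}, {ListingID, Price}. Prime attributes: {Address, AgentID, City, ListingID, Price}.
For ListingID -> City we have {ListingID}⁺ = {City, ListingID}; {ListingID} is not a superkey, so BCNF fails.
Address, City -> Bedrooms, ListingID determines the non-prime attribute {Bedrooms} from a non-superkey — 3NF is violated.
The proper key subset {Address, City} of {Address, AgentID, City} determines non-prime {Bedrooms}, so the relation is not even in 2NF.

1NF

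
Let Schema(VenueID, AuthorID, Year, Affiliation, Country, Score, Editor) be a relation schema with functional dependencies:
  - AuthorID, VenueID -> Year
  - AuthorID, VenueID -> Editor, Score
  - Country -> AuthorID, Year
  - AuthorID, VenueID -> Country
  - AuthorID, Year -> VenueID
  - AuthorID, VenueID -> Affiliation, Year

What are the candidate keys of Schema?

{Country}⁺ = {Affiliation, AuthorID, Country, Editor, Score, VenueID, Year} — all of the relation — so {Country} is a candidate key.
{AuthorID, VenueID}⁺ = {Affiliation, AuthorID, Country, Editor, Score, VenueID, Year} — all of the relation — so {AuthorID, VenueID} is a candidate key.
{AuthorID, Year}⁺ = {Affiliation, AuthorID, Country, Editor, Score, VenueID, Year} — all of the relation — so {AuthorID, Year} is a candidate key.
No proper subset of any of these is a key, and no other minimal superkey exists.

{AuthorID, VenueID}, {AuthorID, Year}, {Country}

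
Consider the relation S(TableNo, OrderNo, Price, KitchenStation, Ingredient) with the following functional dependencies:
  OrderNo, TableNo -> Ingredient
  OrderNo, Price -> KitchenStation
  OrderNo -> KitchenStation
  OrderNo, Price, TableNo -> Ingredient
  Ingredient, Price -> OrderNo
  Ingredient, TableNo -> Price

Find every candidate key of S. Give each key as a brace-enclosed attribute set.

Attributes never on any right-hand side: {TableNo} — every candidate key must contain it.
{Ingredient, TableNo}⁺ = {Ingredient, KitchenStation, OrderNo, Price, TableNo} — all of the relation — so {Ingredient, TableNo} is a candidate key.
{OrderNo, TableNo}⁺ = {Ingredient, KitchenStation, OrderNo, Price, TableNo} — all of the relation — so {OrderNo, TableNo} is a candidate key.
These are minimal and exhaustive — every other superkey contains one of them.

{Ingredient, TableNo}, {OrderNo, TableNo}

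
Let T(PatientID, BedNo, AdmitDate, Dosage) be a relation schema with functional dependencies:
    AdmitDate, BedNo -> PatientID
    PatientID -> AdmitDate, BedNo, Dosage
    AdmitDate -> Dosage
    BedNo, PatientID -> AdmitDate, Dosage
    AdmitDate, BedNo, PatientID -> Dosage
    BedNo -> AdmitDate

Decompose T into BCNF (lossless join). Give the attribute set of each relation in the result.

Candidate keys of the original relation: {BedNo}, {PatientID}.
In {AdmitDate, BedNo, Dosage, PatientID}, {AdmitDate} is not a superkey ({AdmitDate}⁺ restricted to this set is {AdmitDate, Dosage}), so split on AdmitDate -> Dosage into {AdmitDate, Dosage} and {AdmitDate, BedNo, PatientID}.
{AdmitDate, Dosage}: every determinant is a superkey — BCNF.
{AdmitDate, BedNo, PatientID}: every determinant is a superkey — BCNF.

{AdmitDate, BedNo, PatientID}; {AdmitDate, Dosage}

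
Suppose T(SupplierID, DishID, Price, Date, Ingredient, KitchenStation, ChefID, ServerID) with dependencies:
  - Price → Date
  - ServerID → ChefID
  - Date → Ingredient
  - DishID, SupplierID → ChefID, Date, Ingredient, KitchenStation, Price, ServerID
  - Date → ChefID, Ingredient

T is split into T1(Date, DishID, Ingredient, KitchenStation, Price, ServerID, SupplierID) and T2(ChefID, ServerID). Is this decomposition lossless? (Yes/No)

Yes

Common attributes: {ServerID}; their closure is {ChefID, ServerID}.
This includes all of T2, so the common attributes are a superkey of T2 — the join is lossless.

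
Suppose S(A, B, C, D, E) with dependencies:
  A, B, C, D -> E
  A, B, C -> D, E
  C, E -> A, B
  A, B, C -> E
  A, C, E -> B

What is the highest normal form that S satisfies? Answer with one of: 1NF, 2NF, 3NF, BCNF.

Candidate keys: {A, B, C}, {C, E}. Prime attributes: {A, B, C, E}.
The left-hand side of every FD is a superkey, so BCNF is satisfied.

BCNF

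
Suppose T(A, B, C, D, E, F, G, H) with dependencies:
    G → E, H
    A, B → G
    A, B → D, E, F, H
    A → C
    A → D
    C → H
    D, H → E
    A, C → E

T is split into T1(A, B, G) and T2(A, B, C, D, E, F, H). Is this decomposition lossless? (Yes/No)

T1 ∩ T2 = {A, B}; its closure under F is {A, B, C, D, E, F, G, H}.
Since T1 ⊆ {A, B, C, D, E, F, G, H}, the intersection is a superkey of T1; the decomposition is lossless.

Yes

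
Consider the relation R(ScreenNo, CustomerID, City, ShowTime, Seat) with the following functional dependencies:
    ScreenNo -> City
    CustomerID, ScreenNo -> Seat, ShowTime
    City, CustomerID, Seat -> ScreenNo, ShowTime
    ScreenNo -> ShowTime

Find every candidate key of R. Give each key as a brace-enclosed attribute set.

{City, CustomerID, Seat}, {CustomerID, ScreenNo}

No FD produces {CustomerID}, so it must be in every candidate key.
{CustomerID, ScreenNo}⁺ = {City, CustomerID, ScreenNo, Seat, ShowTime}, which is every attribute, so {CustomerID, ScreenNo} is a candidate key.
{City, CustomerID, Seat}⁺ = {City, CustomerID, ScreenNo, Seat, ShowTime}, which is every attribute, so {City, CustomerID, Seat} is a candidate key.
No proper subset of any of these is a key, and no other minimal superkey exists.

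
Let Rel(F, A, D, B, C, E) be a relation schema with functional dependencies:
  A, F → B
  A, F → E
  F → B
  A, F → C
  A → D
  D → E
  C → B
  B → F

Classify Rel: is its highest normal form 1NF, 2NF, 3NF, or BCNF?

1NF

Candidate keys: {A, B}, {A, C}, {A, F}. Prime attributes: {A, B, C, F}.
For F → B we have {F}⁺ = {B, F}; {F} is not a superkey, so BCNF fails.
A → D has non-prime {D} on the right and a non-superkey on the left, so 3NF fails.
{A} is a proper subset of the key {A, B}, and {A}⁺ contains the non-prime attributes {D, E} — a partial dependency, so 2NF is violated.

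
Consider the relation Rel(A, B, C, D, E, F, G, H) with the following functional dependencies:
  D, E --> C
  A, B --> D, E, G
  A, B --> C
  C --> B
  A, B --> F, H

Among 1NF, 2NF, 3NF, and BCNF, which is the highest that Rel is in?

3NF

Candidate keys: {A, B}, {A, C}, {A, D, E}. Prime attributes: {A, B, C, D, E}.
D, E --> C: {D, E}⁺ = {B, C, D, E}, which is not all of the attributes, so the left side is not a superkey — BCNF is violated.
Its right-hand attributes {C} are all prime, as are those of every other non-superkey FD — the relation is in 3NF.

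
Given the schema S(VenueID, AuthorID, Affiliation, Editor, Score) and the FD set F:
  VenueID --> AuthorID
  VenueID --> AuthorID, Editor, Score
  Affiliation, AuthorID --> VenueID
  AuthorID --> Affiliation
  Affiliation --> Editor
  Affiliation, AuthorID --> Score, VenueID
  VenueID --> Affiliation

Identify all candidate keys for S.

{AuthorID}, {VenueID}

{AuthorID}⁺ = {Affiliation, AuthorID, Editor, Score, VenueID}, which is every attribute, so {AuthorID} is a candidate key.
{VenueID}⁺ = {Affiliation, AuthorID, Editor, Score, VenueID}, which is every attribute, so {VenueID} is a candidate key.
No proper subset of any of these is a key, and no other minimal superkey exists.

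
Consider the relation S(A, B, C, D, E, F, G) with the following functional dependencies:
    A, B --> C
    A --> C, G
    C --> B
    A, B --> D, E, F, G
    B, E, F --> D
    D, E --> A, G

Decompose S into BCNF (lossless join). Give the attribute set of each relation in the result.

{A, C, D, E, F, G}; {B, C}

Candidate keys of the original relation: {A}, {B, E, F}, {C, E, F}, {D, E}.
In {A, B, C, D, E, F, G}, {C} is not a superkey ({C}⁺ restricted to this set is {B, C}), so split on C --> B into {B, C} and {A, C, D, E, F, G}.
{B, C} has no BCNF violation.
{A, C, D, E, F, G} has no BCNF violation.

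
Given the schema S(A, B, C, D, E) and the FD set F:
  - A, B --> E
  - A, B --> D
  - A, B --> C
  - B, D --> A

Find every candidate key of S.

{B} never appears on the right of any FD, so every key must include it.
{A, B}⁺ = {A, B, C, D, E}, which is every attribute, so {A, B} is a candidate key.
{B, D}⁺ = {A, B, C, D, E}, which is every attribute, so {B, D} is a candidate key.
Any other superkey properly contains one of these, so there are no further candidate keys.

{A, B}, {B, D}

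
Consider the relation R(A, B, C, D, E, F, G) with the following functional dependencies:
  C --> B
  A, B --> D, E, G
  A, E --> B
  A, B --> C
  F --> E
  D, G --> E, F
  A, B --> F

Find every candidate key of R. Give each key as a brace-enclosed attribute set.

{A} never appears on the right of any FD, so every key must include it.
Closure of {A, B} is {A, B, C, D, E, F, G}, the whole schema; {A, B} is a candidate key.
Closure of {A, C} is {A, B, C, D, E, F, G}, the whole schema; {A, C} is a candidate key.
Closure of {A, E} is {A, B, C, D, E, F, G}, the whole schema; {A, E} is a candidate key.
Closure of {A, F} is {A, B, C, D, E, F, G}, the whole schema; {A, F} is a candidate key.
Closure of {A, D, G} is {A, B, C, D, E, F, G}, the whole schema; {A, D, G} is a candidate key.
Any other superkey properly contains one of these, so there are no further candidate keys.

{A, B}, {A, C}, {A, D, G}, {A, E}, {A, F}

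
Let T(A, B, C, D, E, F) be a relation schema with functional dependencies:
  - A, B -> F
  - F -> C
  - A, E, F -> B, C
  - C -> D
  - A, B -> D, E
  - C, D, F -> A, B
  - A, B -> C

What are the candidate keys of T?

{A, B}, {F}

{F} is a candidate key since {F}⁺ = {A, B, C, D, E, F} covers every attribute.
{A, B} is a candidate key since {A, B}⁺ = {A, B, C, D, E, F} covers every attribute.
Any other superkey properly contains one of these, so there are no further candidate keys.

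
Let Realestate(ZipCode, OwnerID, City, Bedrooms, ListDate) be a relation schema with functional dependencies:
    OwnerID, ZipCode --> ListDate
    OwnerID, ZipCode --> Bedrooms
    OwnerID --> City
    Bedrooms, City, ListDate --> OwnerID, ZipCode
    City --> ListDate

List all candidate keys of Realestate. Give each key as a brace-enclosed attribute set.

{Bedrooms, City}⁺ = {Bedrooms, City, ListDate, OwnerID, ZipCode} — all of the relation — so {Bedrooms, City} is a candidate key.
{Bedrooms, OwnerID}⁺ = {Bedrooms, City, ListDate, OwnerID, ZipCode} — all of the relation — so {Bedrooms, OwnerID} is a candidate key.
{OwnerID, ZipCode}⁺ = {Bedrooms, City, ListDate, OwnerID, ZipCode} — all of the relation — so {OwnerID, ZipCode} is a candidate key.
Any other superkey properly contains one of these, so there are no further candidate keys.

{Bedrooms, City}, {Bedrooms, OwnerID}, {OwnerID, ZipCode}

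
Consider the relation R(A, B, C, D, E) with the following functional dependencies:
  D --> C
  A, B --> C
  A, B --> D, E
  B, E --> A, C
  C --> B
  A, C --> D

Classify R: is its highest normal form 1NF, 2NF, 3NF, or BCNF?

Candidate keys: {A, B}, {A, C}, {A, D}, {B, E}, {C, E}, {D, E}. Prime attributes: {A, B, C, D, E}.
D --> C: {D}⁺ = {B, C, D}, which is not all of the attributes, so the left side is not a superkey — BCNF is violated.
Its right-hand attributes {C} are all prime, as are those of every other non-superkey FD — the relation is in 3NF.

3NF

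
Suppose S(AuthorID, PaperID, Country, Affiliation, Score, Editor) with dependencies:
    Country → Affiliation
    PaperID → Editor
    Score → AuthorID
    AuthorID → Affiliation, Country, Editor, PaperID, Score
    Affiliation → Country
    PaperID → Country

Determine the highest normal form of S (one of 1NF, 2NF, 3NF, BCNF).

Candidate keys: {AuthorID}, {Score}. Prime attributes: {AuthorID, Score}.
Country → Affiliation: {Country}⁺ = {Affiliation, Country}, which is not all of the attributes, so the left side is not a superkey — BCNF is violated.
Because {Affiliation} is non-prime and the left side of Country → Affiliation is not a superkey, the relation is not in 3NF.
All keys have size 1, which rules out partial dependencies — 2NF is satisfied.

2NF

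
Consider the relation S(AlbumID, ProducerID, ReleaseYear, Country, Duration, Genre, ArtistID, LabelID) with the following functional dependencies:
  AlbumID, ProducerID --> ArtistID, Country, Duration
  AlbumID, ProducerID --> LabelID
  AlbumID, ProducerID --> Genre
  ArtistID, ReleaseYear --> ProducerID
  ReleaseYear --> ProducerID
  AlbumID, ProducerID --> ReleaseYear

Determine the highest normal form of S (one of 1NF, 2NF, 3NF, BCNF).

3NF

Candidate keys: {AlbumID, ProducerID}, {AlbumID, ReleaseYear}. Prime attributes: {AlbumID, ProducerID, ReleaseYear}.
For ArtistID, ReleaseYear --> ProducerID we have {ArtistID, ReleaseYear}⁺ = {ArtistID, ProducerID, ReleaseYear}; {ArtistID, ReleaseYear} is not a superkey, so BCNF fails.
Its right-hand attributes {ProducerID} are all prime, as are those of every other non-superkey FD — the relation is in 3NF.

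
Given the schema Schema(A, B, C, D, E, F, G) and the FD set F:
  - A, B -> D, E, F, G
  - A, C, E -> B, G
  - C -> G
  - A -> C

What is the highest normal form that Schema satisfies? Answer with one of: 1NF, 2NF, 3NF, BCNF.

Candidate keys: {A, B}, {A, E}. Prime attributes: {A, B, E}.
For C -> G we have {C}⁺ = {C, G}; {C} is not a superkey, so BCNF fails.
C -> G has non-prime {G} on the right and a non-superkey on the left, so 3NF fails.
The proper key subset {A} of {A, B} determines non-prime {C, G}, so the relation is not even in 2NF.

1NF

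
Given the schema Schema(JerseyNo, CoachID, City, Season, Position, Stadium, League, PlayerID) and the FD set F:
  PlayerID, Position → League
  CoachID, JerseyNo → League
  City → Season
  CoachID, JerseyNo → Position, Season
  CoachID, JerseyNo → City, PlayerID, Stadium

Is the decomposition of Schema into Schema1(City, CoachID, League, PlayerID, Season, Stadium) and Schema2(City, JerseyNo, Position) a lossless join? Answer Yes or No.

No

Common attributes: {City}; their closure is {City, Season}.
Schema1 ⊄ {City, Season} and Schema2 ⊄ {City, Season}, so the split is lossy.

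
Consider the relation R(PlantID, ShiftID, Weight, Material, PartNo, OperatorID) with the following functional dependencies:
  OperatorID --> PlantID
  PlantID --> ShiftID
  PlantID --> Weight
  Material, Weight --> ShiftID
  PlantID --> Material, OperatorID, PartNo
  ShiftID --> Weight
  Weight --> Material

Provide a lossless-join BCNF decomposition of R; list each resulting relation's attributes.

Candidate keys of the original relation: {OperatorID}, {PlantID}.
Within {Material, OperatorID, PartNo, PlantID, ShiftID, Weight}: {Material, Weight}⁺ ∩ {Material, OperatorID, PartNo, PlantID, ShiftID, Weight} = {Material, ShiftID, Weight}, not the whole set, so Material, Weight --> ShiftID violates BCNF; decompose into {Material, ShiftID, Weight} and {Material, OperatorID, PartNo, PlantID, Weight}.
{Material, ShiftID, Weight} is in BCNF.
Within {Material, OperatorID, PartNo, PlantID, Weight}: {Weight}⁺ ∩ {Material, OperatorID, PartNo, PlantID, Weight} = {Material, Weight}, not the whole set, so Weight --> Material violates BCNF; decompose into {Material, Weight} and {OperatorID, PartNo, PlantID, Weight}.
{Material, Weight} is in BCNF.
{OperatorID, PartNo, PlantID, Weight} is in BCNF.

{Material, ShiftID, Weight}; {OperatorID, PartNo, PlantID, Weight}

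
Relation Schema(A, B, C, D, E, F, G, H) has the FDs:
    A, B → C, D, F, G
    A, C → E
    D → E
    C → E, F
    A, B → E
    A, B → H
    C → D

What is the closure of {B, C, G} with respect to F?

{B, C, D, E, F, G}

Start with {B, C, G}.
C → E, F applies; add {E, F} → now {B, C, E, F, G}.
C → D applies; add {D} → now {B, C, D, E, F, G}.
No further FD applies.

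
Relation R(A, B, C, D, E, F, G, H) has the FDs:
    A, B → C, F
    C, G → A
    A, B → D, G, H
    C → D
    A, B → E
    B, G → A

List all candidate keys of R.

Attributes never on any right-hand side: {B} — every candidate key must contain it.
Closure of {A, B} is {A, B, C, D, E, F, G, H}, the whole schema; {A, B} is a candidate key.
Closure of {B, G} is {A, B, C, D, E, F, G, H}, the whole schema; {B, G} is a candidate key.
No proper subset of any of these is a key, and no other minimal superkey exists.

{A, B}, {B, G}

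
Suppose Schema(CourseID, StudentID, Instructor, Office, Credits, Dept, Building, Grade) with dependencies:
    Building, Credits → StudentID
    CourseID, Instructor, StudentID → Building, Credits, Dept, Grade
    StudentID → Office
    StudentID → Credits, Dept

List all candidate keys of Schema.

{CourseID, Instructor} never appear on the right of any FD, so every key must include all of them.
{CourseID, Instructor, StudentID} is a candidate key since {CourseID, Instructor, StudentID}⁺ = {Building, CourseID, Credits, Dept, Grade, Instructor, Office, StudentID} covers every attribute.
{Building, CourseID, Credits, Instructor} is a candidate key since {Building, CourseID, Credits, Instructor}⁺ = {Building, CourseID, Credits, Dept, Grade, Instructor, Office, StudentID} covers every attribute.
These are minimal and exhaustive — every other superkey contains one of them.

{Building, CourseID, Credits, Instructor}, {CourseID, Instructor, StudentID}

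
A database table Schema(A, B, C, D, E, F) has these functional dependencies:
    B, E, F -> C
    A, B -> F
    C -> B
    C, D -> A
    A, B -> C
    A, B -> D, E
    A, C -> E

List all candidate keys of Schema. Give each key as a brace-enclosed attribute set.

{A, B}⁺ = {A, B, C, D, E, F}, which is every attribute, so {A, B} is a candidate key.
{A, C}⁺ = {A, B, C, D, E, F}, which is every attribute, so {A, C} is a candidate key.
{C, D}⁺ = {A, B, C, D, E, F}, which is every attribute, so {C, D} is a candidate key.
{B, D, E, F}⁺ = {A, B, C, D, E, F}, which is every attribute, so {B, D, E, F} is a candidate key.
No proper subset of any of these is a key, and no other minimal superkey exists.

{A, B}, {A, C}, {B, D, E, F}, {C, D}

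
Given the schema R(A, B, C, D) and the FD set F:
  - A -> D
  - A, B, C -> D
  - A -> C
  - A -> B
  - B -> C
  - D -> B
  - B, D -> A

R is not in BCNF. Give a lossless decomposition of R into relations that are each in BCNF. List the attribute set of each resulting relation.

{A, B, D}; {B, C}

Candidate keys of the original relation: {A}, {D}.
In {A, B, C, D}, {B} is not a superkey ({B}⁺ restricted to this set is {B, C}), so split on B -> C into {B, C} and {A, B, D}.
{B, C} is in BCNF.
{A, B, D} is in BCNF.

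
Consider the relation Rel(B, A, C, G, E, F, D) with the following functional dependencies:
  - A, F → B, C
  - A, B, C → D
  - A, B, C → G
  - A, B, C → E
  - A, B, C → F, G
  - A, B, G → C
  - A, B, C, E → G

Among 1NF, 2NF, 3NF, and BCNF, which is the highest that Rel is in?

BCNF

Candidate keys: {A, B, C}, {A, B, G}, {A, F}. Prime attributes: {A, B, C, F, G}.
The left-hand side of every FD is a superkey, so BCNF is satisfied.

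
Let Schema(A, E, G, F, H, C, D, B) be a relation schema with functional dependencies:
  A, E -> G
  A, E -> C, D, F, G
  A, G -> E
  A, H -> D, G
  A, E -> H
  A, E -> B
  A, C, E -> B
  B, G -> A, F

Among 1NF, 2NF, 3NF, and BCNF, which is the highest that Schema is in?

Candidate keys: {A, E}, {A, G}, {A, H}, {B, G}. Prime attributes: {A, B, E, G, H}.
Every FD has a superkey on the left, so the relation is in BCNF.

BCNF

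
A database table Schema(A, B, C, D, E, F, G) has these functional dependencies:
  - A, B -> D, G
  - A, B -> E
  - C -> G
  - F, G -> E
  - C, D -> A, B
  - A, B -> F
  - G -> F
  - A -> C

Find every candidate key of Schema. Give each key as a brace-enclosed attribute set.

{A, B}⁺ = {A, B, C, D, E, F, G}, which is every attribute, so {A, B} is a candidate key.
{A, D}⁺ = {A, B, C, D, E, F, G}, which is every attribute, so {A, D} is a candidate key.
{C, D}⁺ = {A, B, C, D, E, F, G}, which is every attribute, so {C, D} is a candidate key.
These are minimal and exhaustive — every other superkey contains one of them.

{A, B}, {A, D}, {C, D}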